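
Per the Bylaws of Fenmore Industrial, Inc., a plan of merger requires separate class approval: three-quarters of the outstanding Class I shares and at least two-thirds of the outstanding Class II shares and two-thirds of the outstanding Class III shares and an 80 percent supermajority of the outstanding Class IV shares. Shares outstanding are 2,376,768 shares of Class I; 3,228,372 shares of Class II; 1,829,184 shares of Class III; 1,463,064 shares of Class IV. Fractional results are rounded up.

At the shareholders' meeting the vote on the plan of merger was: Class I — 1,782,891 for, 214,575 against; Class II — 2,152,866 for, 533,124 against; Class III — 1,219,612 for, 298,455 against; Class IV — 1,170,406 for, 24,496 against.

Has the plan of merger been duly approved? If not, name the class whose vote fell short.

Class I: 3/4 of 2376768 = 1782576; 1,782,576 required, 1,782,891 in favor — approved.
Class II: 2/3 of 3228372 = 2152248; 2,152,248 required, 2,152,866 in favor — approved.
Class III: 2/3 of 1829184 = 1219456; 1,219,456 required, 1,219,612 in favor — approved.
Class IV: 4/5 of 1463064 = 1170451.20, rounded up to 1170452; 1,170,452 required, 1,170,406 in favor — not approved.

Not approved — the Class IV shares did not give the required vote.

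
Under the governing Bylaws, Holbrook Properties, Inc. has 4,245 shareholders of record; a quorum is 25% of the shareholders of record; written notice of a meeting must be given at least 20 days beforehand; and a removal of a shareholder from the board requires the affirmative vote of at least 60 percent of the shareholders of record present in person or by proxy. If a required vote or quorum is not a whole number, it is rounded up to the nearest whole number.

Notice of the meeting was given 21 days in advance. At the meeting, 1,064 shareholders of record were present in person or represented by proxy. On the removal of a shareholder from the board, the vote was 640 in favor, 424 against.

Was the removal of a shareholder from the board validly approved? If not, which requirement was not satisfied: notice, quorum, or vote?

Valid — all requirements satisfied.

Notice: 21 days given; 20 required. Satisfied.
Quorum: 25% of 4,245 = 1,061.25, rounded up to 1,062; 1,064 present. Satisfied.
Vote: requires three-fifths of those present (1,064); 3/5 of 1064 = 638.40, rounded up to 639, so 639 needed; 640 in favor. Satisfied.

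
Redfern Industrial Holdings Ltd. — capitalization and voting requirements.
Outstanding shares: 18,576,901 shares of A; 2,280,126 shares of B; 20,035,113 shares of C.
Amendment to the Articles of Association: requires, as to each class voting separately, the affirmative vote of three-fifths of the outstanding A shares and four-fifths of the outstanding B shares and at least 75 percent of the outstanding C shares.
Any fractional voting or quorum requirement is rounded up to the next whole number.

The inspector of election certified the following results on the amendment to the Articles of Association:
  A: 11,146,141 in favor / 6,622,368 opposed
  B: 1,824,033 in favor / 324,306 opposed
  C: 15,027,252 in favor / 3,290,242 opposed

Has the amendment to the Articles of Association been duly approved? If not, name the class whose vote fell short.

A: 3/5 of 18576901 = 11146140.60, rounded up to 11146141; 11,146,141 required, 11,146,141 in favor — approved.
B: 4/5 of 2280126 = 1824100.80, rounded up to 1824101; 1,824,101 required, 1,824,033 in favor — not approved.
C: 3/4 of 20035113 = 15026334.75, rounded up to 15026335; 15,026,335 required, 15,027,252 in favor — approved.

Not approved — the B shares did not give the required vote.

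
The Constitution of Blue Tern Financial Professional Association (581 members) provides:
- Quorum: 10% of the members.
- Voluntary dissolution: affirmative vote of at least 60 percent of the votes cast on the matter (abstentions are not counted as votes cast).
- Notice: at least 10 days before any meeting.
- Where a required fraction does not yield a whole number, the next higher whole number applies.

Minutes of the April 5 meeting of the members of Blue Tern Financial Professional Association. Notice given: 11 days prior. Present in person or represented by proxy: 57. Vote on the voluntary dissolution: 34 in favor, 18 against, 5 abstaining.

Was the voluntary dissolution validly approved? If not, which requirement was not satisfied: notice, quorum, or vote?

Notice: 11 days given; 10 required. Satisfied.
Quorum: 10% of 581 = 58.10, rounded up to 59; 57 present. Not satisfied.
Vote: requires three-fifths of the votes cast (57 − 5 abstaining = 52); 3/5 of 52 = 31.20, rounded up to 32, so 32 needed; 34 in favor. Satisfied.

Invalid — quorum requirement not satisfied.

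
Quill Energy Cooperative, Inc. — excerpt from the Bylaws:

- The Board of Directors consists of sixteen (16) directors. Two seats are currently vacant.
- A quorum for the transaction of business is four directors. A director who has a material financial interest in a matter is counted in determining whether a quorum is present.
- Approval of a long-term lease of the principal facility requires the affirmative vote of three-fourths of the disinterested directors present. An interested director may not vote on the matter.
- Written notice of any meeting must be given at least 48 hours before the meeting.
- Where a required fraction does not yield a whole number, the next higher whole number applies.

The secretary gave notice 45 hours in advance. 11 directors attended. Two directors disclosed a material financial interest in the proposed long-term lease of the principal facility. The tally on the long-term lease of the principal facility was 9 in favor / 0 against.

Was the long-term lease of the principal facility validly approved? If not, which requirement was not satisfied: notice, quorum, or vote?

Invalid — notice requirement not satisfied.

Notice: 45 hours given; 48 required (45 < 48). Not satisfied.
Quorum: 11 present (interested directors count toward quorum); quorum is 4. Satisfied.
Vote: the long-term lease of the principal facility requires three-fourths of the disinterested directors present (11 − 2 = 9). 3/4 of 9 = 6.75, rounded up to 7, so 7 affirmative votes are needed; 9 voted in favor. Satisfied.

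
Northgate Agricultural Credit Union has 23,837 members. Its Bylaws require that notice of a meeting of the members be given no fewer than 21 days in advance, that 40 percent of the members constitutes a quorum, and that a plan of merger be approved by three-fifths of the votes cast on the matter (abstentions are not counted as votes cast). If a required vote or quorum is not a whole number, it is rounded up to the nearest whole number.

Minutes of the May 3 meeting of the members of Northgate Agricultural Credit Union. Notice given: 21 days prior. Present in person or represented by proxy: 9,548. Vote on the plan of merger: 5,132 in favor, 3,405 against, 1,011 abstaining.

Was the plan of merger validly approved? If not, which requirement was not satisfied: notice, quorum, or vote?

Valid — all requirements satisfied.

Notice: 21 days given; 21 required. Satisfied.
Quorum: 40% of 23,837 = 9,534.80, rounded up to 9,535; 9,548 present. Satisfied.
Vote: requires three-fifths of the votes cast (9,548 − 1,011 abstaining = 8,537); 3/5 of 8537 = 5122.20, rounded up to 5123, so 5,123 needed; 5,132 in favor. Satisfied.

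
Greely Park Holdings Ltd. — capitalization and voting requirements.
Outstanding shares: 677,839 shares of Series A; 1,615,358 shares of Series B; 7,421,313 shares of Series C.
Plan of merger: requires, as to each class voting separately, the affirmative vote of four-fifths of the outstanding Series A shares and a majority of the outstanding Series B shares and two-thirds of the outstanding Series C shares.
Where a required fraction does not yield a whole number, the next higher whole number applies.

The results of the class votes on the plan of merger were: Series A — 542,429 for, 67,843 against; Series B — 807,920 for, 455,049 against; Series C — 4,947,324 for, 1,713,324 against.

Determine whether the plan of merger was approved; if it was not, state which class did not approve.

Series A: 4/5 of 677839 = 542271.20, rounded up to 542272; 542,272 required, 542,429 in favor — approved.
Series B: a majority of 1615358 is 807680; 807,680 required, 807,920 in favor — approved.
Series C: 2/3 of 7421313 = 4947542; 4,947,542 required, 4,947,324 in favor — not approved.

Not approved — the Series C shares did not give the required vote.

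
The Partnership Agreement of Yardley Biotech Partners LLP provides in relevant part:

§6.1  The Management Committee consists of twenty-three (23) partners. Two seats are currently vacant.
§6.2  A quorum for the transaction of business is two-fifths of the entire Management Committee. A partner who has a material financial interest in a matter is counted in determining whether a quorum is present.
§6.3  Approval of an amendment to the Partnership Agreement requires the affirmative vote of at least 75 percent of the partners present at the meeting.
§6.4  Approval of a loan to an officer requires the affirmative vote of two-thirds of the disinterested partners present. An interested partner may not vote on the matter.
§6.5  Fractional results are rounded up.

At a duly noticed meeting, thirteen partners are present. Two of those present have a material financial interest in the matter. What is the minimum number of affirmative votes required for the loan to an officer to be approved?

8

The loan to an officer requires two-thirds of the disinterested partners present (13 − 2 = 11).
2/3 of 11 = 7.33, rounded up to 8.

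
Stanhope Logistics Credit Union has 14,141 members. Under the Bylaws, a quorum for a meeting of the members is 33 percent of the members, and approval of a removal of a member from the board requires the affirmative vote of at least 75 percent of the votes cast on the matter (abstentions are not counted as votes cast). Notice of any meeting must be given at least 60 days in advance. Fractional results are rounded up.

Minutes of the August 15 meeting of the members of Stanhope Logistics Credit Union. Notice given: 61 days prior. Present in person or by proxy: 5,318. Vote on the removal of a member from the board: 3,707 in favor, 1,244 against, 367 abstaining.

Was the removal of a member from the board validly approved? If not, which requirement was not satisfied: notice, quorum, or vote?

Invalid — vote requirement not satisfied.

Notice: 61 days given; 60 required. Satisfied.
Quorum: 33% of 14,141 = 4,666.53, rounded up to 4,667; 5,318 present. Satisfied.
Vote: requires three-fourths of the votes cast (5,318 − 367 abstaining = 4,951); 3/4 of 4951 = 3713.25, rounded up to 3714, so 3,714 needed; 3,707 in favor. Not satisfied.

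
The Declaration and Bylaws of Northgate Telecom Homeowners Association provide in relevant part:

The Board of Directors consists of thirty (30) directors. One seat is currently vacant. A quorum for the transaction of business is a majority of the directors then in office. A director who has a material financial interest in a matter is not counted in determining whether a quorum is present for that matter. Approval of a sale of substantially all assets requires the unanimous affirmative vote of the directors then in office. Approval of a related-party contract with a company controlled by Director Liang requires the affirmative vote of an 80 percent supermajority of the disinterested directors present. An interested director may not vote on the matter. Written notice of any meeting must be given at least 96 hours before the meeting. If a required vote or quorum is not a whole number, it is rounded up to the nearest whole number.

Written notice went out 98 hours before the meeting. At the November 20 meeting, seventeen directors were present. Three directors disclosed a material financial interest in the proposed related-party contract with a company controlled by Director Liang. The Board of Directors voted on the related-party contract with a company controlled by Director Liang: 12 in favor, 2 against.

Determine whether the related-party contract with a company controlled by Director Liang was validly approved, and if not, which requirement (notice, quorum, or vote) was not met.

Notice: 98 hours given; 96 required (98 ≥ 96). Satisfied.
Quorum: 17 present, but the 3 interested directors do not count, leaving 14. Quorum is 15. Not satisfied.
Vote: the related-party contract with a company controlled by Director Liang requires four-fifths of the disinterested directors present (17 − 3 = 14). 4/5 of 14 = 11.20, rounded up to 12, so 12 affirmative votes are needed; 12 voted in favor. Satisfied. (Moot — without a quorum no business can be validly transacted.)

Invalid — quorum requirement not satisfied.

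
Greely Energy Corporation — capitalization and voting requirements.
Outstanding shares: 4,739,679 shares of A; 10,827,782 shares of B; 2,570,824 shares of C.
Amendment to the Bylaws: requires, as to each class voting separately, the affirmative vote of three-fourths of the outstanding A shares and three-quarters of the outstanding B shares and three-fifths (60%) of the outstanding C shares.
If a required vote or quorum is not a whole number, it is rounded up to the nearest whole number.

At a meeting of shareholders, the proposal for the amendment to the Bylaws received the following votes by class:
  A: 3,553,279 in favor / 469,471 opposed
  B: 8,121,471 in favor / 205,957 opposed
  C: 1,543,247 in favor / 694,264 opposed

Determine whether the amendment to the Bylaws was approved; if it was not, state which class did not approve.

A: 3/4 of 4739679 = 3554759.25, rounded up to 3554760; 3,554,760 required, 3,553,279 in favor — not approved.
B: 3/4 of 10827782 = 8120836.50, rounded up to 8120837; 8,120,837 required, 8,121,471 in favor — approved.
C: 3/5 of 2570824 = 1542494.40, rounded up to 1542495; 1,542,495 required, 1,543,247 in favor — approved.

Not approved — the A shares did not give the required vote.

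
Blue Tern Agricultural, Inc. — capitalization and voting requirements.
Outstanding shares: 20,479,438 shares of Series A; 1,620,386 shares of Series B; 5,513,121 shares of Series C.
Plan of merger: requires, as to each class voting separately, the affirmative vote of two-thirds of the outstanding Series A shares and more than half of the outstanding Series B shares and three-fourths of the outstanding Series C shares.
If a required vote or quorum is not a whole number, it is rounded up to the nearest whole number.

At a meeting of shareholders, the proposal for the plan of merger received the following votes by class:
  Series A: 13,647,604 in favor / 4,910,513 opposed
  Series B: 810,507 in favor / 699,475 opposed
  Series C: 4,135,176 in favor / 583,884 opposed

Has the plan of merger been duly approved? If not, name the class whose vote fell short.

Not approved — the Series A shares did not give the required vote.

Series A: 2/3 of 20479438 = 13652958.67, rounded up to 13652959; 13,652,959 required, 13,647,604 in favor — not approved.
Series B: a majority of 1620386 is 810194; 810,194 required, 810,507 in favor — approved.
Series C: 3/4 of 5513121 = 4134840.75, rounded up to 4134841; 4,134,841 required, 4,135,176 in favor — approved.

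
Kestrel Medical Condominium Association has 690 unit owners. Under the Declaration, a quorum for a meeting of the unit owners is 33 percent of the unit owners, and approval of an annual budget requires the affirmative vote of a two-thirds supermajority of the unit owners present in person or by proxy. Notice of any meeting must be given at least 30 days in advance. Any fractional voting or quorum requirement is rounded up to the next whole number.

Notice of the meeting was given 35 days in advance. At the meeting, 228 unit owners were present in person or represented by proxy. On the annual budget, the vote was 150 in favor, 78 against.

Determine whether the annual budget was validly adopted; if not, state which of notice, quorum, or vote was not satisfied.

Notice: 35 days given; 30 required. Satisfied.
Quorum: 33% of 690 = 227.70, rounded up to 228; 228 present. Satisfied.
Vote: requires two-thirds of those present (228); 2/3 of 228 = 152, so 152 needed; 150 in favor. Not satisfied.

Invalid — vote requirement not satisfied.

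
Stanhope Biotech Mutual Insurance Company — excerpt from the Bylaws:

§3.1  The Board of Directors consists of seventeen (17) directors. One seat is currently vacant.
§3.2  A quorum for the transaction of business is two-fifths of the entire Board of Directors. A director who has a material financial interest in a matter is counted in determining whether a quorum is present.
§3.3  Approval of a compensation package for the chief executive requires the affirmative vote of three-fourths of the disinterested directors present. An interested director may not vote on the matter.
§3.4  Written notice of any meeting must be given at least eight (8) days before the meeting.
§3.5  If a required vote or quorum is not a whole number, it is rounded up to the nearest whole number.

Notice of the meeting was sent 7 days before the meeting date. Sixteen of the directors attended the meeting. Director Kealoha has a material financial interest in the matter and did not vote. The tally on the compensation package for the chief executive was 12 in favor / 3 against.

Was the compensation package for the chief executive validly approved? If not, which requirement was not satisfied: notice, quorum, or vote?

Notice: 7 days given; 8 required (7 < 8). Not satisfied.
Quorum: 16 present (interested directors count toward quorum); quorum is 7. Satisfied.
Vote: the compensation package for the chief executive requires three-fourths of the disinterested directors present (16 − 1 = 15). 3/4 of 15 = 11.25, rounded up to 12, so 12 affirmative votes are needed; 12 voted in favor. Satisfied.

Invalid — notice requirement not satisfied.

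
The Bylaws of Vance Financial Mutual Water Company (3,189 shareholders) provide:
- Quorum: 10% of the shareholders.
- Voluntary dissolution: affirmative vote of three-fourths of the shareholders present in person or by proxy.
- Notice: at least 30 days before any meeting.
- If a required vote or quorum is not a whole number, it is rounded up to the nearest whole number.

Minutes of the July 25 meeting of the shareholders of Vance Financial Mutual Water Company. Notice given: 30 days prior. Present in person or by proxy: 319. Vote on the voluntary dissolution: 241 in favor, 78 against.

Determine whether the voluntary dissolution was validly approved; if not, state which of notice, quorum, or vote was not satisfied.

Notice: 30 days given; 30 required. Satisfied.
Quorum: 10% of 3,189 = 318.90, rounded up to 319; 319 present. Satisfied.
Vote: requires three-fourths of those present (319); 3/4 of 319 = 239.25, rounded up to 240, so 240 needed; 241 in favor. Satisfied.

Valid — all requirements satisfied.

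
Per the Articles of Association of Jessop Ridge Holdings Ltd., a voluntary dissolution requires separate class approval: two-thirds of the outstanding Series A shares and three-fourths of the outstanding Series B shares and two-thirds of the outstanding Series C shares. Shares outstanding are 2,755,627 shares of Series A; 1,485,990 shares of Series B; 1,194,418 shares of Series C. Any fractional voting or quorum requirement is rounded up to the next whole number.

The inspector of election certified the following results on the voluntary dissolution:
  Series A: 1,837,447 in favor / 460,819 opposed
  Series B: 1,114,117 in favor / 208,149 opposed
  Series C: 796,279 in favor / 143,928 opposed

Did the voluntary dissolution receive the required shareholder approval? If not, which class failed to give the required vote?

Not approved — the Series B shares did not give the required vote.

Series A: 2/3 of 2755627 = 1837084.67, rounded up to 1837085; 1,837,085 required, 1,837,447 in favor — approved.
Series B: 3/4 of 1485990 = 1114492.50, rounded up to 1114493; 1,114,493 required, 1,114,117 in favor — not approved.
Series C: 2/3 of 1194418 = 796278.67, rounded up to 796279; 796,279 required, 796,279 in favor — approved.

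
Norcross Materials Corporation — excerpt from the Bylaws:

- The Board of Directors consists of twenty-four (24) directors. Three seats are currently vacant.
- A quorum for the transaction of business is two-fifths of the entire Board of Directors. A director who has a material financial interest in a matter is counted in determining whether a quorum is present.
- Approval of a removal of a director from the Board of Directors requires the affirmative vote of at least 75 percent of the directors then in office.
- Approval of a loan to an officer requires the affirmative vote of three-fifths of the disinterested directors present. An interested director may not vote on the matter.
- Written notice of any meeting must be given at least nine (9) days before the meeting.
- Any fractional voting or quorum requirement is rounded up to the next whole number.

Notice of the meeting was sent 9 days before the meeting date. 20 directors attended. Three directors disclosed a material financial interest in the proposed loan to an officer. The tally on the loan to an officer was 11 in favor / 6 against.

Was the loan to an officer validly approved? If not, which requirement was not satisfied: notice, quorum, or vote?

Notice: 9 days given; 9 required (9 ≥ 9). Satisfied.
Quorum: 20 present (interested directors count toward quorum); quorum is 10. Satisfied.
Vote: the loan to an officer requires three-fifths of the disinterested directors present (20 − 3 = 17). 3/5 of 17 = 10.20, rounded up to 11, so 11 affirmative votes are needed; 11 voted in favor. Satisfied.

Valid — all requirements satisfied.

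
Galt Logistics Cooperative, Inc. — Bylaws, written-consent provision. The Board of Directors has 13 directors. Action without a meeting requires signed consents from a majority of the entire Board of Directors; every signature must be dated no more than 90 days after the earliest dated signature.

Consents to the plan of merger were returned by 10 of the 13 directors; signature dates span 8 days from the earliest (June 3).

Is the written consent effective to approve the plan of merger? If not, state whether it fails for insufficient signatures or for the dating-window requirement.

Signatures required: a majority of 13 — a majority of 13 is 7, so 7 needed; 10 signed. Sufficient.
Dating window: the latest signature is 8 days after the earliest; the limit is 90 days. Within the window.

Effective — both the signature and dating-window requirements are satisfied.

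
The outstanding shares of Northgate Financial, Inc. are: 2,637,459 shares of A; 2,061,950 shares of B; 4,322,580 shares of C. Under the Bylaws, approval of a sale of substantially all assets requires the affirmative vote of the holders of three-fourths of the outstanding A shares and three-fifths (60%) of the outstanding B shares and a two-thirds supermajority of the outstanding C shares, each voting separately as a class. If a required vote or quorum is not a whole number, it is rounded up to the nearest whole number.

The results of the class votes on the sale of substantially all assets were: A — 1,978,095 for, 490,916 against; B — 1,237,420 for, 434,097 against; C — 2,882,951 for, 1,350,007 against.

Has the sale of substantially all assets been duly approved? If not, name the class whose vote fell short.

A: 3/4 of 2637459 = 1978094.25, rounded up to 1978095; 1,978,095 required, 1,978,095 in favor — approved.
B: 3/5 of 2061950 = 1237170; 1,237,170 required, 1,237,420 in favor — approved.
C: 2/3 of 4322580 = 2881720; 2,881,720 required, 2,882,951 in favor — approved.

Approved — every class gave the required vote.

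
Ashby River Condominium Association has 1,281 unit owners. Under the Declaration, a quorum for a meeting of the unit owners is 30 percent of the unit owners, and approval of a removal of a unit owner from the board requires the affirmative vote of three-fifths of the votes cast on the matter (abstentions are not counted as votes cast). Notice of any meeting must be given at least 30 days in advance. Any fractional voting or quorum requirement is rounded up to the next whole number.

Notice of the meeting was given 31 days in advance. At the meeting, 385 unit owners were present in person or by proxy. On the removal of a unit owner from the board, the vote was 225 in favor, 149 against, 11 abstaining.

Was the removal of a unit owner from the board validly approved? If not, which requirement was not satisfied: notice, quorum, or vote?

Valid — all requirements satisfied.

Notice: 31 days given; 30 required. Satisfied.
Quorum: 30% of 1,281 = 384.30, rounded up to 385; 385 present. Satisfied.
Vote: requires three-fifths of the votes cast (385 − 11 abstaining = 374); 3/5 of 374 = 224.40, rounded up to 225, so 225 needed; 225 in favor. Satisfied.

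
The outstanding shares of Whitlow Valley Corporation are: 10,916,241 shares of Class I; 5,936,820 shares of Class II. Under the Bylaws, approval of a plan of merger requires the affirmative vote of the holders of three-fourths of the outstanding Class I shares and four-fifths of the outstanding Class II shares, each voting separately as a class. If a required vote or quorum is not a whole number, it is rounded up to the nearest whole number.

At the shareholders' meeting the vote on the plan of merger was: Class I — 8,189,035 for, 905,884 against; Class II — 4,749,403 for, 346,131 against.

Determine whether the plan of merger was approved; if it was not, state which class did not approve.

Class I: 3/4 of 10916241 = 8187180.75, rounded up to 8187181; 8,187,181 required, 8,189,035 in favor — approved.
Class II: 4/5 of 5936820 = 4749456; 4,749,456 required, 4,749,403 in favor — not approved.

Not approved — the Class II shares did not give the required vote.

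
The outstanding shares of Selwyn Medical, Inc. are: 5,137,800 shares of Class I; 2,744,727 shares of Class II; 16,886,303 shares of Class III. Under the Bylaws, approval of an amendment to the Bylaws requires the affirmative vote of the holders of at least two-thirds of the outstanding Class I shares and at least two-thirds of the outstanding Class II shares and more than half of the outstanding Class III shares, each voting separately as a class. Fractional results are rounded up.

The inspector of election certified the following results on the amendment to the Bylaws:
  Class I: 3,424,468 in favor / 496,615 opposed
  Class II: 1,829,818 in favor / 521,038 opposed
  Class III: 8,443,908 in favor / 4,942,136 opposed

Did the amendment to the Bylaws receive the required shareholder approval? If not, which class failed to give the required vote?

Class I: 2/3 of 5137800 = 3425200; 3,425,200 required, 3,424,468 in favor — not approved.
Class II: 2/3 of 2744727 = 1829818; 1,829,818 required, 1,829,818 in favor — approved.
Class III: a majority of 16886303 is 8443152; 8,443,152 required, 8,443,908 in favor — approved.

Not approved — the Class I shares did not give the required vote.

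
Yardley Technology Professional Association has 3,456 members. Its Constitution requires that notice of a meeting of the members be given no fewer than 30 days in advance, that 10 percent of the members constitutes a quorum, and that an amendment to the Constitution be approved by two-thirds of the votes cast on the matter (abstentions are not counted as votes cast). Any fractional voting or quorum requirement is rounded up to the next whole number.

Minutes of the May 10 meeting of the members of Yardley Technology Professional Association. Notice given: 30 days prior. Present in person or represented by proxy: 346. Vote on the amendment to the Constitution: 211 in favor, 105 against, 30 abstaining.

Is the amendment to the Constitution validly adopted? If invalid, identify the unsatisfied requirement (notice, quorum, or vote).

Valid — all requirements satisfied.

Notice: 30 days given; 30 required. Satisfied.
Quorum: 10% of 3,456 = 345.60, rounded up to 346; 346 present. Satisfied.
Vote: requires two-thirds of the votes cast (346 − 30 abstaining = 316); 2/3 of 316 = 210.67, rounded up to 211, so 211 needed; 211 in favor. Satisfied.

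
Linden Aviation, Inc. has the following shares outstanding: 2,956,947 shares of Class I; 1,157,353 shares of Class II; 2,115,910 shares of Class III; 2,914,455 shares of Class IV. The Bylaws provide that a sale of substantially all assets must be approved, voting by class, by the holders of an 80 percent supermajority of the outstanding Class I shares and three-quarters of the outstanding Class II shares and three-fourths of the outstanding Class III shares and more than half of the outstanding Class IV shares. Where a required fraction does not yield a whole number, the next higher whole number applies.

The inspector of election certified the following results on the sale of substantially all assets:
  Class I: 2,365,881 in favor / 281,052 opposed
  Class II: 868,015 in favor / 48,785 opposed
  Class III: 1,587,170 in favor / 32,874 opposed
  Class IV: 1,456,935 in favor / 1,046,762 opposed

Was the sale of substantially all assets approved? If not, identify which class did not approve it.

Not approved — the Class IV shares did not give the required vote.

Class I: 4/5 of 2956947 = 2365557.60, rounded up to 2365558; 2,365,558 required, 2,365,881 in favor — approved.
Class II: 3/4 of 1157353 = 868014.75, rounded up to 868015; 868,015 required, 868,015 in favor — approved.
Class III: 3/4 of 2115910 = 1586932.50, rounded up to 1586933; 1,586,933 required, 1,587,170 in favor — approved.
Class IV: a majority of 2914455 is 1457228; 1,457,228 required, 1,456,935 in favor — not approved.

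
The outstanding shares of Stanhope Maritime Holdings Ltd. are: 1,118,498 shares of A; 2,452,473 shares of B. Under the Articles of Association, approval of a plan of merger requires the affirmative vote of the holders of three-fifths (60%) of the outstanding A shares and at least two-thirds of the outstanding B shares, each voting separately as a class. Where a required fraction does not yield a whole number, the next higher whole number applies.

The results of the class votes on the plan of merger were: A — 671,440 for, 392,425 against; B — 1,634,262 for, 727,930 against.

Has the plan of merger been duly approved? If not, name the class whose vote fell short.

A: 3/5 of 1118498 = 671098.80, rounded up to 671099; 671,099 required, 671,440 in favor — approved.
B: 2/3 of 2452473 = 1634982; 1,634,982 required, 1,634,262 in favor — not approved.

Not approved — the B shares did not give the required vote.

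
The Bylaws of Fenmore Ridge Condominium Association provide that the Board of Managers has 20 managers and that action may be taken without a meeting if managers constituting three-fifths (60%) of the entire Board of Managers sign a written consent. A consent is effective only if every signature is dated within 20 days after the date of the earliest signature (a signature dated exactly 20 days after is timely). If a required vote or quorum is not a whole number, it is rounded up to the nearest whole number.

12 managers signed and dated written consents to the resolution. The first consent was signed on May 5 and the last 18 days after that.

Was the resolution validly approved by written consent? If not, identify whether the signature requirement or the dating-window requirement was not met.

Signatures required: three-fifths (60%) of 20 — 3/5 of 20 = 12, so 12 needed; 12 signed. Sufficient.
Dating window: the latest signature is 18 days after the earliest; the limit is 20 days. Within the window.

Effective — both the signature and dating-window requirements are satisfied.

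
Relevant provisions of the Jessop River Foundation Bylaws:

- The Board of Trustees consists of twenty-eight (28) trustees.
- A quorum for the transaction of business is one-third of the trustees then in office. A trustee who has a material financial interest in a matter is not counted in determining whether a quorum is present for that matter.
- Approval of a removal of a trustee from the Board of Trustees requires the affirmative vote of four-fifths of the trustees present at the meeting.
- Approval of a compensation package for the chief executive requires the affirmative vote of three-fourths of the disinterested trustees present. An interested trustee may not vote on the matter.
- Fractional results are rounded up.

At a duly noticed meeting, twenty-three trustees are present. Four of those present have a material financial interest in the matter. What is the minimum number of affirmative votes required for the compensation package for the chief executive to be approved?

The compensation package for the chief executive requires three-fourths of the disinterested trustees present (23 − 4 = 19).
3/4 of 19 = 14.25, rounded up to 15.

15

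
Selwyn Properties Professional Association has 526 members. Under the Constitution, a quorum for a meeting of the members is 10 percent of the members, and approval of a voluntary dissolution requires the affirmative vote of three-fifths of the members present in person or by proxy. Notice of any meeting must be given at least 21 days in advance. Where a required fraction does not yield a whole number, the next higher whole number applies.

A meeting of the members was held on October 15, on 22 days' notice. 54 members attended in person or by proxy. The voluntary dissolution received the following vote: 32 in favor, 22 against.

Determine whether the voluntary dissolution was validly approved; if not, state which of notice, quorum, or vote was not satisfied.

Invalid — vote requirement not satisfied.

Notice: 22 days given; 21 required. Satisfied.
Quorum: 10% of 526 = 52.60, rounded up to 53; 54 present. Satisfied.
Vote: requires three-fifths of those present (54); 3/5 of 54 = 32.40, rounded up to 33, so 33 needed; 32 in favor. Not satisfied.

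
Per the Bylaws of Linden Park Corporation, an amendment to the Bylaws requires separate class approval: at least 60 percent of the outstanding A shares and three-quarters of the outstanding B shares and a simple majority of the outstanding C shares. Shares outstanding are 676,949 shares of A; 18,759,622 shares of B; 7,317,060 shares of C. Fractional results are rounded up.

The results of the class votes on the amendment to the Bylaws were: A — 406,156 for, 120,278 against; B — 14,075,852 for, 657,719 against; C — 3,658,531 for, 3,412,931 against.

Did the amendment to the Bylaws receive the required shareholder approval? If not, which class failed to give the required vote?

A: 3/5 of 676949 = 406169.40, rounded up to 406170; 406,170 required, 406,156 in favor — not approved.
B: 3/4 of 18759622 = 14069716.50, rounded up to 14069717; 14,069,717 required, 14,075,852 in favor — approved.
C: a majority of 7317060 is 3658531; 3,658,531 required, 3,658,531 in favor — approved.

Not approved — the A shares did not give the required vote.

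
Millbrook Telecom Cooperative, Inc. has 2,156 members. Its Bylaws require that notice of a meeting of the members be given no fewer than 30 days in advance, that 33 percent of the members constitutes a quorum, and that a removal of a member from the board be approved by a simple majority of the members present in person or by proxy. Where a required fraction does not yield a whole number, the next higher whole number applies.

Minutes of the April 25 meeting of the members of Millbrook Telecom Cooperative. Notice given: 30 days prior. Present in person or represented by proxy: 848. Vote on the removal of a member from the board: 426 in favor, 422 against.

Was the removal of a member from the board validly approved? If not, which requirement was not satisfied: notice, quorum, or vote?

Notice: 30 days given; 30 required. Satisfied.
Quorum: 33% of 2,156 = 711.48, rounded up to 712; 848 present. Satisfied.
Vote: requires a majority of those present (848); a majority of 848 is 425, so 425 needed; 426 in favor. Satisfied.

Valid — all requirements satisfied.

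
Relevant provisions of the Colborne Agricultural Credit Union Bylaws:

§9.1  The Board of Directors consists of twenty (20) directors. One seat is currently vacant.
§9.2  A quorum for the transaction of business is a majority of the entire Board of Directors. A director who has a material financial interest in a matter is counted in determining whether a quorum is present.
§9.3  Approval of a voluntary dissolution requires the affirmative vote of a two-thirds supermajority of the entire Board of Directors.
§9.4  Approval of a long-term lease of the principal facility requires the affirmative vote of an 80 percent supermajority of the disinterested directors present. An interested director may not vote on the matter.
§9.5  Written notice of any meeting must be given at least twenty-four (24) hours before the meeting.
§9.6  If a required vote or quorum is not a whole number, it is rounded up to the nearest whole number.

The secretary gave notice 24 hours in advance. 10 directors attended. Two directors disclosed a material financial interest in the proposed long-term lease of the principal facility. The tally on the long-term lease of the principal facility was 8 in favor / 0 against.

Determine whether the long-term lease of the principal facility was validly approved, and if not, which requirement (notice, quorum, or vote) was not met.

Notice: 24 hours given; 24 required (24 ≥ 24). Satisfied.
Quorum: 10 present (interested directors count toward quorum); quorum is 11. Not satisfied.
Vote: the long-term lease of the principal facility requires four-fifths of the disinterested directors present (10 − 2 = 8). 4/5 of 8 = 6.40, rounded up to 7, so 7 affirmative votes are needed; 8 voted in favor. Satisfied. (Moot — without a quorum no business can be validly transacted.)

Invalid — quorum requirement not satisfied.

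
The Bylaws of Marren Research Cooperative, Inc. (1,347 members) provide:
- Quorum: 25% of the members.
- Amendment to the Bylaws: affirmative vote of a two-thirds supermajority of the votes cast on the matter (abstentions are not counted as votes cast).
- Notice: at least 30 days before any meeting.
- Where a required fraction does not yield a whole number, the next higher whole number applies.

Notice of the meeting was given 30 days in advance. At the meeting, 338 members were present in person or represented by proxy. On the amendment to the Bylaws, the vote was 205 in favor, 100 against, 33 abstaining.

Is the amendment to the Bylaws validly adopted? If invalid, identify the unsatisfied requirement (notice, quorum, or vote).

Notice: 30 days given; 30 required. Satisfied.
Quorum: 25% of 1,347 = 336.75, rounded up to 337; 338 present. Satisfied.
Vote: requires two-thirds of the votes cast (338 − 33 abstaining = 305); 2/3 of 305 = 203.33, rounded up to 204, so 204 needed; 205 in favor. Satisfied.

Valid — all requirements satisfied.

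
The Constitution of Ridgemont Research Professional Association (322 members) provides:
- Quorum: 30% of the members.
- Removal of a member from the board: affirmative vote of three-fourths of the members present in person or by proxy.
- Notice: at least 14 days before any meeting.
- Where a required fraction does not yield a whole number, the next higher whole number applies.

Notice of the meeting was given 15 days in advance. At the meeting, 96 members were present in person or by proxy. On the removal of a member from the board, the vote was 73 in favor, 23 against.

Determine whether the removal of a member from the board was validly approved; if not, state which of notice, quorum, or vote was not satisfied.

Invalid — quorum requirement not satisfied.

Notice: 15 days given; 14 required. Satisfied.
Quorum: 30% of 322 = 96.60, rounded up to 97; 96 present. Not satisfied.
Vote: requires three-fourths of those present (96); 3/4 of 96 = 72, so 72 needed; 73 in favor. Satisfied.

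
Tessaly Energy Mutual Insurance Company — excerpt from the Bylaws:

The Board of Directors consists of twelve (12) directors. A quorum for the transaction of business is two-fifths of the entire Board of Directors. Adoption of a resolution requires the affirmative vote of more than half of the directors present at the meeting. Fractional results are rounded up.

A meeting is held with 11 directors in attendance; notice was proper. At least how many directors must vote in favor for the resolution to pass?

6

The resolution requires a majority of the directors present (11).
A majority of 11 is 6.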